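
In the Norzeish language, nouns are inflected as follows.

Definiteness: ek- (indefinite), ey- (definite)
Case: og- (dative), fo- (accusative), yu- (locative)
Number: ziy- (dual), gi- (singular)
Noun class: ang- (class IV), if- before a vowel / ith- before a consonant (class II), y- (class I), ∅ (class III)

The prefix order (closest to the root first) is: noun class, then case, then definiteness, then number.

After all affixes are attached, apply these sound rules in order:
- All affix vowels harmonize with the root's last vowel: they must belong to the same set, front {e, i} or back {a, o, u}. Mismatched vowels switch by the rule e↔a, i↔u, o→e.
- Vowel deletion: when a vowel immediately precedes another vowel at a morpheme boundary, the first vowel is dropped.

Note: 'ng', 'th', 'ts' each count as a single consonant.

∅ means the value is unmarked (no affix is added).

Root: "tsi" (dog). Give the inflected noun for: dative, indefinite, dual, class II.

ziyekegithtsi

Attach noun class class II ith- (before consonant 'ts') → ithtsi.
Attach case dative og- → ogithtsi.
Attach definiteness indefinite ek- → ekogithtsi.
Attach number dual ziy- → ziyekogithtsi.
Apply vowel harmony: ziyekogithtsi → ziyekegithtsi.
Vowel deletion: no change.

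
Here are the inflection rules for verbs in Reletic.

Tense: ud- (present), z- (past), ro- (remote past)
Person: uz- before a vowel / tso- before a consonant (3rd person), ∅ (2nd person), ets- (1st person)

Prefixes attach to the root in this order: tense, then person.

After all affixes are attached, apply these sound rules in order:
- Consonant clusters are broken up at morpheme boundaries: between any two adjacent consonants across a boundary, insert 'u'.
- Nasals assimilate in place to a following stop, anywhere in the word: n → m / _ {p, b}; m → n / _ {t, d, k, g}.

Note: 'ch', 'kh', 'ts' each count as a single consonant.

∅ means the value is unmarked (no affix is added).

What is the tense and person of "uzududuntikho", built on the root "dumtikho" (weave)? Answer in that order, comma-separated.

present, 3rd person

Segment: uz-ud-dumtikho.
tense: ud- → present.
person: uz/tso- → 3rd person.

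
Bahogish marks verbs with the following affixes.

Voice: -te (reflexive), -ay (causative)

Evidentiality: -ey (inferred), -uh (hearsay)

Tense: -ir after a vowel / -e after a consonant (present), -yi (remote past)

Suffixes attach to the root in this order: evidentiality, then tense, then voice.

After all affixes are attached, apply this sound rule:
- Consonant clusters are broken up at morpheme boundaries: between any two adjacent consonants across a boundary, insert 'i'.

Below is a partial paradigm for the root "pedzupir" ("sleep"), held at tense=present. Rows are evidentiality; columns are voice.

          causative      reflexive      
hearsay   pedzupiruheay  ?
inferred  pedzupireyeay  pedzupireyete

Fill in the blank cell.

pedzupiruhete

Attach evidentiality hearsay -uh → pedzupiruh.
Attach tense present -e (after consonant 'h') → pedzupiruhe.
Attach voice reflexive -te → pedzupiruhete.
Epenthesis: no change.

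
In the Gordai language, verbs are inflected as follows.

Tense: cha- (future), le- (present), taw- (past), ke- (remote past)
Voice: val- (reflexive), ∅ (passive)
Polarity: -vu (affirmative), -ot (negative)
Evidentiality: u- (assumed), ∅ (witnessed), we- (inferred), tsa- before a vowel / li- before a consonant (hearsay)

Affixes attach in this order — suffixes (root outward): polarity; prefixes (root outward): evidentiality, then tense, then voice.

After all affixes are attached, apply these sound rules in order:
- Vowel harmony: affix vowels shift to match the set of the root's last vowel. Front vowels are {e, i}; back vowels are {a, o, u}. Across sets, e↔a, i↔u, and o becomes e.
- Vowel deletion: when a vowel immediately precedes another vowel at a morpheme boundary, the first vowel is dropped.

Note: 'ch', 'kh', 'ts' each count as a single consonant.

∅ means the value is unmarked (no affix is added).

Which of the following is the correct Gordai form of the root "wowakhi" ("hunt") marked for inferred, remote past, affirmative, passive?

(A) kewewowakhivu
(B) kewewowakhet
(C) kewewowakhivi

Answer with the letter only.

C

Attach evidentiality inferred we- → wewowakhi.
Attach tense remote past ke- → kewewowakhi.
voice = passive: zero marking, form stays kewewowakhi.
Attach polarity affirmative -vu → kewewowakhivu.
Apply vowel harmony: kewewowakhivu → kewewowakhivi.
Vowel deletion: no change.
So the correct form is kewewowakhivi, option (C).
(A) kewewowakhivu is wrong: it fails to apply the sound rule(s).
(B) kewewowakhet is wrong: it uses negative instead of affirmative for polarity.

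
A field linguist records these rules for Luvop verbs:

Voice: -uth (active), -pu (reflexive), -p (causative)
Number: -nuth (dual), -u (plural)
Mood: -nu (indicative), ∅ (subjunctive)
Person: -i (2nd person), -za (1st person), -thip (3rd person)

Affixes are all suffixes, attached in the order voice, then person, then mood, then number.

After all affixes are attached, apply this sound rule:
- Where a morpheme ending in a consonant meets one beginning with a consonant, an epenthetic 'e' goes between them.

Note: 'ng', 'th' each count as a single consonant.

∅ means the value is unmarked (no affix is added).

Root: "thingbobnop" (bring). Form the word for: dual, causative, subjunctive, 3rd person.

Attach voice causative -p → thingbobnopp.
Attach person 3rd person -thip → thingbobnoppthip.
mood = subjunctive: zero marking, form stays thingbobnoppthip.
Attach number dual -nuth → thingbobnoppthipnuth.
Apply epenthesis: thingbobnoppthipnuth → thingbobnopepethipenuth.

thingbobnopepethipenuth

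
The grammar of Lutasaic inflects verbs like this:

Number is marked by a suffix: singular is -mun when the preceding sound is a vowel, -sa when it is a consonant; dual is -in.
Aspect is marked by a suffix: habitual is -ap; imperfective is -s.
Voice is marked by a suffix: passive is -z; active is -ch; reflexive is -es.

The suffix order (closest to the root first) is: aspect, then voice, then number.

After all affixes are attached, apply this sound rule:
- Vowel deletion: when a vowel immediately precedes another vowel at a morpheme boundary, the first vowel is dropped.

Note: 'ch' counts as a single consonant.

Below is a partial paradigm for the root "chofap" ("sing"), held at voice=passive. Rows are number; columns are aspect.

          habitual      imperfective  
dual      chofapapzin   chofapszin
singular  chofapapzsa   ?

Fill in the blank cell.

chofapszsa

Attach aspect imperfective -s → chofaps.
Attach voice passive -z → chofapsz.
Attach number singular -sa (after consonant 'z') → chofapszsa.
Vowel deletion: no change.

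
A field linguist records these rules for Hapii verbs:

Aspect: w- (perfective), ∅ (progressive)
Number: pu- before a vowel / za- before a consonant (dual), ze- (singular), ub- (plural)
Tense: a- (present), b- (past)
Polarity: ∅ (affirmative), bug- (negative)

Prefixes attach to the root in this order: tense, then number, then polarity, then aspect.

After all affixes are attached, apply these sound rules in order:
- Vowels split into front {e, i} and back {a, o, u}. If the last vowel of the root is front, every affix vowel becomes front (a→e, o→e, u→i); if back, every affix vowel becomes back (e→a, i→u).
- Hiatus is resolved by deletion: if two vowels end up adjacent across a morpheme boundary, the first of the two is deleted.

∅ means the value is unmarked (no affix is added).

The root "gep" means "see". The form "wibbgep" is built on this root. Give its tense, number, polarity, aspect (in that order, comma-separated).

past, plural, affirmative, perfective

Segment: w-ub-b-gep.
tense: b- → past.
number: ub- → plural.
polarity: ∅ → affirmative.
aspect: w- → perfective.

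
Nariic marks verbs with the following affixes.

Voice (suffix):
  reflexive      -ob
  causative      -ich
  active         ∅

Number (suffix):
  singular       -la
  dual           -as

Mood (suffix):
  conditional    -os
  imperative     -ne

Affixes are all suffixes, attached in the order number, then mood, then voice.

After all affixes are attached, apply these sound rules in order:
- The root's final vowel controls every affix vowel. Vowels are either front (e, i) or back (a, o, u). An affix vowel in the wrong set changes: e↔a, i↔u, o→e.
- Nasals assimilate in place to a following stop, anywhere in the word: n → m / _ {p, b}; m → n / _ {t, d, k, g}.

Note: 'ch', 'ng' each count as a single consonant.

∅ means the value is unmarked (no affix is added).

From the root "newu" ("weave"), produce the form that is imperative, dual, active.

Attach number dual -as → newuas.
Attach mood imperative -ne → newuasne.
voice = active: zero marking, form stays newuasne.
Apply vowel harmony: newuasne → newuasna.
Nasal assimilation: no change.

newuasna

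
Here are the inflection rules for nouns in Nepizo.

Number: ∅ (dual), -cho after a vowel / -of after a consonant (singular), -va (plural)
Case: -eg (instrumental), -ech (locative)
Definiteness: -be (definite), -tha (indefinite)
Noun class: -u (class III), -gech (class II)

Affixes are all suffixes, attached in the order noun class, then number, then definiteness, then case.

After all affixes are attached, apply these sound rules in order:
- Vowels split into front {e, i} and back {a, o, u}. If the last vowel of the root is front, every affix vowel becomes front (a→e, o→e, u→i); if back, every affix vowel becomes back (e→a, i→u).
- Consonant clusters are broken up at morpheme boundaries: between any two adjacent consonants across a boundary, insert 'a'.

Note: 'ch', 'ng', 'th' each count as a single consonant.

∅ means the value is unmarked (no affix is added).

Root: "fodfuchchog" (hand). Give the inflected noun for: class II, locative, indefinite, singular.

Attach noun class class II -gech → fodfuchchoggech.
Attach number singular -of (after consonant 'ch') → fodfuchchoggechof.
Attach definiteness indefinite -tha → fodfuchchoggechoftha.
Attach case locative -ech → fodfuchchoggechofthaech.
Apply vowel harmony: fodfuchchoggechofthaech → fodfuchchoggachofthaach.
Apply epenthesis: fodfuchchoggachofthaach → fodfuchchogagachofathaach.

fodfuchchogagachofathaach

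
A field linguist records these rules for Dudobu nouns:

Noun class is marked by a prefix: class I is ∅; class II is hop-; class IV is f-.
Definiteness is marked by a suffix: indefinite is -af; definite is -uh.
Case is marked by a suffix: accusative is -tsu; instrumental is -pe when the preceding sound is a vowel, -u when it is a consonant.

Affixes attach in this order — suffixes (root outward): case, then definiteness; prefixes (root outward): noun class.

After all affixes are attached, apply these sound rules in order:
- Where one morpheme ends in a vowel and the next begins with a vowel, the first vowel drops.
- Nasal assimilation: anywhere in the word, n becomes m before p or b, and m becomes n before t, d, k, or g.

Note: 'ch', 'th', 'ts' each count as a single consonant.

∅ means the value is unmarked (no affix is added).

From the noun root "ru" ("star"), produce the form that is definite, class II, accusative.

Attach noun class class II hop- → hopru.
Attach case accusative -tsu → hoprutsu.
Attach definiteness definite -uh → hoprutsuuh.
Apply vowel deletion: hoprutsuuh → hoprutsuh.
Nasal assimilation: no change.

hoprutsuh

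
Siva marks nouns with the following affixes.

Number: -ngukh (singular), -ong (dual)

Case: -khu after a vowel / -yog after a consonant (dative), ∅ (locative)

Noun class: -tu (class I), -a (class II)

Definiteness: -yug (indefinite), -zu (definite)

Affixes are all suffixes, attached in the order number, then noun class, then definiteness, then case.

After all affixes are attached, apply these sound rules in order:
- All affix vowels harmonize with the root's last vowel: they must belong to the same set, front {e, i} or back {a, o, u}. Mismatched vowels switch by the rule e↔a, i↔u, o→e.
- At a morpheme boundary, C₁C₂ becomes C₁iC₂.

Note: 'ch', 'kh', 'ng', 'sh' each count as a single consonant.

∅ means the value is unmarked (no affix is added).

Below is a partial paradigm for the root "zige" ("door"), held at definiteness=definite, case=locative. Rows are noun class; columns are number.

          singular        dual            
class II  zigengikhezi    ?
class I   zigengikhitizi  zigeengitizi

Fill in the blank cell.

zigeengezi

Attach number dual -ong → zigeong.
Attach noun class class II -a → zigeonga.
Attach definiteness definite -zu → zigeongazu.
case = locative: zero marking, form stays zigeongazu.
Apply vowel harmony: zigeongazu → zigeengezi.
Epenthesis: no change.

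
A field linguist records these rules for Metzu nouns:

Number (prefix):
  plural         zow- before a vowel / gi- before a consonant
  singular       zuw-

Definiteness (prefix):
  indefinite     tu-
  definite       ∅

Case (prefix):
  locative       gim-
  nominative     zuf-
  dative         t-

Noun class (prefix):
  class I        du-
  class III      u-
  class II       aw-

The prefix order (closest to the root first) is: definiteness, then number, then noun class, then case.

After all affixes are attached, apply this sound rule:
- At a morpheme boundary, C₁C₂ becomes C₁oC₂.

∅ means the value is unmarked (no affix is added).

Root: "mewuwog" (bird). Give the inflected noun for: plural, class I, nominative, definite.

zufodugimewuwog

definiteness = definite: zero marking, form stays mewuwog.
Attach number plural gi- (before consonant 'm') → gimewuwog.
Attach noun class class I du- → dugimewuwog.
Attach case nominative zuf- → zufdugimewuwog.
Apply epenthesis: zufdugimewuwog → zufodugimewuwog.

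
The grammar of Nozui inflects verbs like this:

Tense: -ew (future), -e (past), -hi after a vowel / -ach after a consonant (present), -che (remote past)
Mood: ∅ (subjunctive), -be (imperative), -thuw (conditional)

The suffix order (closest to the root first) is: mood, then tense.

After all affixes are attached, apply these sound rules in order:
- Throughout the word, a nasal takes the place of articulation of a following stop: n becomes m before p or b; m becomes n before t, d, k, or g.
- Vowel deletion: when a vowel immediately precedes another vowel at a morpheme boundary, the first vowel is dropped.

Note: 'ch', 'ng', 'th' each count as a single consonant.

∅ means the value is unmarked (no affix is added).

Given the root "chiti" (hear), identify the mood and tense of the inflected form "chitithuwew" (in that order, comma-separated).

conditional, future

Segment: chiti-thuw-ew.
mood: -thuw → conditional.
tense: -ew → future.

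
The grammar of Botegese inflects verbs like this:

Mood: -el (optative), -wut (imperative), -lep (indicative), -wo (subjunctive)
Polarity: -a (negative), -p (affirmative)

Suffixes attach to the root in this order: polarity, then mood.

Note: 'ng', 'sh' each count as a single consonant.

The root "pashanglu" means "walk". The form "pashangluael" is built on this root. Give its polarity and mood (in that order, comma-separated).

negative, optative

Segment: pashanglu-a-el.
polarity: -a → negative.
mood: -el → optative.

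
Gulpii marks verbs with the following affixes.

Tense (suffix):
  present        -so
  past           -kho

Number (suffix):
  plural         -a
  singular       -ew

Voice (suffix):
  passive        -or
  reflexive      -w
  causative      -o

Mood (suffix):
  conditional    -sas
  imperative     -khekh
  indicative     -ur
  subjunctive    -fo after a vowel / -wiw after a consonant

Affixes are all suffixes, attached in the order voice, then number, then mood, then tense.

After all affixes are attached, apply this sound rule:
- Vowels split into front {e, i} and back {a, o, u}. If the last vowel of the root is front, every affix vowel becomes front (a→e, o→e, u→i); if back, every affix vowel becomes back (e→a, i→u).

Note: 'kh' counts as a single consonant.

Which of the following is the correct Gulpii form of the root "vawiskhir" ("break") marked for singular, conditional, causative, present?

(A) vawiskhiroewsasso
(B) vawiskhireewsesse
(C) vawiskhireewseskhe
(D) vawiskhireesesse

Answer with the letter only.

Attach voice causative -o → vawiskhiro.
Attach number singular -ew → vawiskhiroew.
Attach mood conditional -sas → vawiskhiroewsas.
Attach tense present -so → vawiskhiroewsasso.
Apply vowel harmony: vawiskhiroewsasso → vawiskhireewsesse.
So the correct form is vawiskhireewsesse, option (B).
(C) vawiskhireewseskhe is wrong: it uses past instead of present for tense.
(A) vawiskhiroewsasso is wrong: it fails to apply the sound rule(s).
(D) vawiskhireesesse is wrong: it uses plural instead of singular for number.

B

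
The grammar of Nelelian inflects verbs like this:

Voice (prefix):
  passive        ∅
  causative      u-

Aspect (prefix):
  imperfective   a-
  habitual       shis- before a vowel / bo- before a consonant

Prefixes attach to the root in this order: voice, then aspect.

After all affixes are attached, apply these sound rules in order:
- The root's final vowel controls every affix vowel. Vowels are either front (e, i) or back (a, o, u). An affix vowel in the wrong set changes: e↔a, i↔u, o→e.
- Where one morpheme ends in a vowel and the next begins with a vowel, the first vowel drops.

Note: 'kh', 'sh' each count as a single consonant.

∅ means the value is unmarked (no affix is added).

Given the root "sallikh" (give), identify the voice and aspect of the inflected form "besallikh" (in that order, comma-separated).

Segment: bo-sallikh.
voice: ∅ → passive.
aspect: shis/bo- → habitual.

passive, habitual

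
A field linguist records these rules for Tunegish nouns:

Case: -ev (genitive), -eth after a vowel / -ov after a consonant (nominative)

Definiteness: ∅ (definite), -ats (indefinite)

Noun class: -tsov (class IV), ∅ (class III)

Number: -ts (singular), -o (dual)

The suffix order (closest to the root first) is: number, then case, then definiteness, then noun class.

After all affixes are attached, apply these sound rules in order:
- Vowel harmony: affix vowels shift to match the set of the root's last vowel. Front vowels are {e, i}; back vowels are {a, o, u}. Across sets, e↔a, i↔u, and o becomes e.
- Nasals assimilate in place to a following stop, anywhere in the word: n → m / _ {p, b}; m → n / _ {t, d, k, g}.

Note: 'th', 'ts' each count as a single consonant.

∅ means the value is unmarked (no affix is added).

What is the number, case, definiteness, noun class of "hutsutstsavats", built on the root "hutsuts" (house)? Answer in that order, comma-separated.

singular, genitive, indefinite, class III

Segment: hutsuts-ts-ev-ats.
number: -ts → singular.
case: -ev → genitive.
definiteness: -ats → indefinite.
noun class: ∅ → class III.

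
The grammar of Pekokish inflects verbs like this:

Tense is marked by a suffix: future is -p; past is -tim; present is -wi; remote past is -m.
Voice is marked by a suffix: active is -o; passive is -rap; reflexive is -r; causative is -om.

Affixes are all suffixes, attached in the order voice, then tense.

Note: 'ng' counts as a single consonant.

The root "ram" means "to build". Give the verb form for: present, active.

Attach voice active -o → ramo.
Attach tense present -wi → ramowi.

ramowi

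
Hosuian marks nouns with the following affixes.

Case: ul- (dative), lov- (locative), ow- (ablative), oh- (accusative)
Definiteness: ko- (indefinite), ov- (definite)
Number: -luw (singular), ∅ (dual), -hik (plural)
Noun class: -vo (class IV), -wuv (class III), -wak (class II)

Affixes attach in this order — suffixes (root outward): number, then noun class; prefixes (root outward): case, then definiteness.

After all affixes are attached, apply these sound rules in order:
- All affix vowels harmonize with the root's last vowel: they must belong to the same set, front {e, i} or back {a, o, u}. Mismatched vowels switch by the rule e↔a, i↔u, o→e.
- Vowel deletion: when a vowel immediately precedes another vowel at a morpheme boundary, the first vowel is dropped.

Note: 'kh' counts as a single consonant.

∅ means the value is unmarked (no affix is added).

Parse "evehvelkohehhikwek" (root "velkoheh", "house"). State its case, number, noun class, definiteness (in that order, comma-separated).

Segment: ov-oh-velkoheh-hik-wak.
case: oh- → accusative.
number: -hik → plural.
noun class: -wak → class II.
definiteness: ov- → definite.

accusative, plural, class II, definite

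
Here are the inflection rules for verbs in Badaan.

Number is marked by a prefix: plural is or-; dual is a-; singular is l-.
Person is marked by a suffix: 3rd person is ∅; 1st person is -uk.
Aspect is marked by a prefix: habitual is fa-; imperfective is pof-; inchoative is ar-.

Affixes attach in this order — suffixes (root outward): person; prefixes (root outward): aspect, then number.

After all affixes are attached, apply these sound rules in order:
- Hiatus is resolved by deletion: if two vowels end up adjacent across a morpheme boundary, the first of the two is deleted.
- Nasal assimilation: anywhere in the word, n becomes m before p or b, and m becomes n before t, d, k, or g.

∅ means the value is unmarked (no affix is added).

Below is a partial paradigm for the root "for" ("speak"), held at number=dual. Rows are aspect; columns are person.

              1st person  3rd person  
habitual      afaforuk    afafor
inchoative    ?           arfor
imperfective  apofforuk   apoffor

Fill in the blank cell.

Attach aspect inchoative ar- → arfor.
Attach person 1st person -uk → arforuk.
Attach number dual a- → aarforuk.
Apply vowel deletion: aarforuk → arforuk.
Nasal assimilation: no change.

arforuk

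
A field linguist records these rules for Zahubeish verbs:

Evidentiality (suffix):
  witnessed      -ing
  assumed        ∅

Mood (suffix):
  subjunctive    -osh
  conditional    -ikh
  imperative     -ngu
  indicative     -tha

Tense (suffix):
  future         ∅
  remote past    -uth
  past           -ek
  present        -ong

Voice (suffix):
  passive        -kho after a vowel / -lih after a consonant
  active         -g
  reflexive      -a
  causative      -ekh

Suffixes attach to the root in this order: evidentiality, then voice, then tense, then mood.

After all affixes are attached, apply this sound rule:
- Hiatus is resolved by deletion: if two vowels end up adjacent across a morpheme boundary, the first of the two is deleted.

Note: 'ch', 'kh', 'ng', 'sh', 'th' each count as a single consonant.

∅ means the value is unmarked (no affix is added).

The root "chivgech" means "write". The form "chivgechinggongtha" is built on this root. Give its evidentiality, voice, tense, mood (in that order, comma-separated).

witnessed, active, present, indicative

Segment: chivgech-ing-g-ong-tha.
evidentiality: -ing → witnessed.
voice: -g → active.
tense: -ong → present.
mood: -tha → indicative.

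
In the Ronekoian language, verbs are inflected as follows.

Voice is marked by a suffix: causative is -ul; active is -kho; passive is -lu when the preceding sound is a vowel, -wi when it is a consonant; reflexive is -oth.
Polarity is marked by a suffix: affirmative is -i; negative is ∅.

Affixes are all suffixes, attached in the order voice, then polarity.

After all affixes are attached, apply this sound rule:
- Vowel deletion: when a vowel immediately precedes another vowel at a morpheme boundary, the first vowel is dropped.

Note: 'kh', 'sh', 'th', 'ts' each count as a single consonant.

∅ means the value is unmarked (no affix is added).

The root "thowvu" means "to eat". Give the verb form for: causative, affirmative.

Attach voice causative -ul → thowvuul.
Attach polarity affirmative -i → thowvuuli.
Apply vowel deletion: thowvuuli → thowvuli.

thowvuli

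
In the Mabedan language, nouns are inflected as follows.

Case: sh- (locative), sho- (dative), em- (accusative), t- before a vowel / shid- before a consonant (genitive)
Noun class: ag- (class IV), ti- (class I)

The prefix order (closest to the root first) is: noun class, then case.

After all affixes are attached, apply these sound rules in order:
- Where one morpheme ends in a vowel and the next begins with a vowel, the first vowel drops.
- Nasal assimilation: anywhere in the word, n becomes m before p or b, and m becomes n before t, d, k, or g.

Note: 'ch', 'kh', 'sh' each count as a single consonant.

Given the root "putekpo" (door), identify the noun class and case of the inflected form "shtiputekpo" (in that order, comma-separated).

class I, locative

Segment: sh-ti-putekpo.
noun class: ti- → class I.
case: sh- → locative.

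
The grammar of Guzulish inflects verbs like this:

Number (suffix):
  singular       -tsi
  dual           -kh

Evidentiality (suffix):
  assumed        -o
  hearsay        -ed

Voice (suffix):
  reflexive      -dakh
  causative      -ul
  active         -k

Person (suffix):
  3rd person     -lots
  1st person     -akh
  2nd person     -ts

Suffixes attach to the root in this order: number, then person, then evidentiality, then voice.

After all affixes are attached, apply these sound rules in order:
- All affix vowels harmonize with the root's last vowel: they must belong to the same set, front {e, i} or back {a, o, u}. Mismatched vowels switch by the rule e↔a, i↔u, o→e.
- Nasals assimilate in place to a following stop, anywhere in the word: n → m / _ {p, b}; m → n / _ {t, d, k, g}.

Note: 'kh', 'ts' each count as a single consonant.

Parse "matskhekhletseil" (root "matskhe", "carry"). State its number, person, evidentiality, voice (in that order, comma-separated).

Segment: matskhe-kh-lots-o-ul.
number: -kh → dual.
person: -lots → 3rd person.
evidentiality: -o → assumed.
voice: -ul → causative.

dual, 3rd person, assumed, causative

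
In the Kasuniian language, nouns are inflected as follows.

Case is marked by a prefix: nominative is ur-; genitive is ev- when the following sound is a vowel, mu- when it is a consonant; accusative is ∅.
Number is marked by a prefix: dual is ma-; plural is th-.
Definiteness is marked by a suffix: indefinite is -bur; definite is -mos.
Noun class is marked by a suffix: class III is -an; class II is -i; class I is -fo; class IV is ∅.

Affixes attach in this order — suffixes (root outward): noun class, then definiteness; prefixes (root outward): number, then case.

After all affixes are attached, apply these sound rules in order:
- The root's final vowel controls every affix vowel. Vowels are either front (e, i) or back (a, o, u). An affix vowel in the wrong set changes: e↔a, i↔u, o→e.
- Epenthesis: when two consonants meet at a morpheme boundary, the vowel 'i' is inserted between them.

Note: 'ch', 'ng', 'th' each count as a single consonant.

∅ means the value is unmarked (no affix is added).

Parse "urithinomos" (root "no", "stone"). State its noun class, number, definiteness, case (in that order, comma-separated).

class IV, plural, definite, nominative

Segment: ur-th-no-mos.
noun class: ∅ → class IV.
number: th- → plural.
definiteness: -mos → definite.
case: ur- → nominative.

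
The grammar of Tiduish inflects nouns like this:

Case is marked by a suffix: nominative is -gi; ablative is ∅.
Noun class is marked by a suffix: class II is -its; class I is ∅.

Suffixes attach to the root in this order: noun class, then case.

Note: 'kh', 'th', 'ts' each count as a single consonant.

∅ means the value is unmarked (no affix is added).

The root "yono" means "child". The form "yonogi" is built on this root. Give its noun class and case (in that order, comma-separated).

class I, nominative

Segment: yono-gi.
noun class: ∅ → class I.
case: -gi → nominative.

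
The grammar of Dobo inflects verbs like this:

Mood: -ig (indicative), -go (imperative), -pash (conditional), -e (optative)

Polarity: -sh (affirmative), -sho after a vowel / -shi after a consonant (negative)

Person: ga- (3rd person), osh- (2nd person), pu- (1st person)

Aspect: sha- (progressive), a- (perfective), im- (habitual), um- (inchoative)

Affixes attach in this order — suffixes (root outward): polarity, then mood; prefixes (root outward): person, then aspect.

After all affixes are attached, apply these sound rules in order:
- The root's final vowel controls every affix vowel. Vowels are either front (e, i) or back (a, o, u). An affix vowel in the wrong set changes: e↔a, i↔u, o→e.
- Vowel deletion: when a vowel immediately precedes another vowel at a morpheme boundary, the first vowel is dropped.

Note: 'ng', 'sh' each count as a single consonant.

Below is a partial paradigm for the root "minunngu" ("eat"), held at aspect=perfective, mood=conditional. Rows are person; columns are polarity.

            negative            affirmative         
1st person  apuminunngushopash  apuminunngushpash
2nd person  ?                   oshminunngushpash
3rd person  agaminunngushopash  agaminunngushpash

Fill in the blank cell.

oshminunngushopash

Attach person 2nd person osh- → oshminunngu.
Attach polarity negative -sho (after vowel 'u') → oshminunngusho.
Attach aspect perfective a- → aoshminunngusho.
Attach mood conditional -pash → aoshminunngushopash.
Vowel harmony: no change.
Apply vowel deletion: aoshminunngushopash → oshminunngushopash.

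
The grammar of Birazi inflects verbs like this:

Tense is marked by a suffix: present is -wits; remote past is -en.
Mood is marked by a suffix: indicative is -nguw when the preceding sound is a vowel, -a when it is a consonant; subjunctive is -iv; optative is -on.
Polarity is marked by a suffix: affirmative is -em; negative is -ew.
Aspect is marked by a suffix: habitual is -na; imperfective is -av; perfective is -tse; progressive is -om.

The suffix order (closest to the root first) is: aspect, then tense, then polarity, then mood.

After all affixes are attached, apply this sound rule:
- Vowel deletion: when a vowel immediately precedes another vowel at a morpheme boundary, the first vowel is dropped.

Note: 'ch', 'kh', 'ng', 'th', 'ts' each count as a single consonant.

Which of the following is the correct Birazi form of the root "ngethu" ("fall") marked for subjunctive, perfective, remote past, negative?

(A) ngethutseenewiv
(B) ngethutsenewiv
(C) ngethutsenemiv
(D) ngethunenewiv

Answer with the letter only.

Attach aspect perfective -tse → ngethutse.
Attach tense remote past -en → ngethutseen.
Attach polarity negative -ew → ngethutseenew.
Attach mood subjunctive -iv → ngethutseenewiv.
Apply vowel deletion: ngethutseenewiv → ngethutsenewiv.
So the correct form is ngethutsenewiv, option (B).
(C) ngethutsenemiv is wrong: it uses affirmative instead of negative for polarity.
(D) ngethunenewiv is wrong: it uses habitual instead of perfective for aspect.
(A) ngethutseenewiv is wrong: it fails to apply the sound rule(s).

B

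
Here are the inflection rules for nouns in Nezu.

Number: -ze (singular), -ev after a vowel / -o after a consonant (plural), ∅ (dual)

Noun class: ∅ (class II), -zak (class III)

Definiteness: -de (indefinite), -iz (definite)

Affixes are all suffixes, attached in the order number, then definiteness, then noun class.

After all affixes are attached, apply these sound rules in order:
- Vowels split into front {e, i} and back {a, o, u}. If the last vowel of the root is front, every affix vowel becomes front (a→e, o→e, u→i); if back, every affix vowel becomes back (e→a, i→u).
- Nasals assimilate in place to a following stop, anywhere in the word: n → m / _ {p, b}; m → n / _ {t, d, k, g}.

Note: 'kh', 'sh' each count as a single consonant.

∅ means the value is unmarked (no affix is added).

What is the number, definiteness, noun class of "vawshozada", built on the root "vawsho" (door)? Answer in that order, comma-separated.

Segment: vawsho-ze-de.
number: -ze → singular.
definiteness: -de → indefinite.
noun class: ∅ → class II.

singular, indefinite, class II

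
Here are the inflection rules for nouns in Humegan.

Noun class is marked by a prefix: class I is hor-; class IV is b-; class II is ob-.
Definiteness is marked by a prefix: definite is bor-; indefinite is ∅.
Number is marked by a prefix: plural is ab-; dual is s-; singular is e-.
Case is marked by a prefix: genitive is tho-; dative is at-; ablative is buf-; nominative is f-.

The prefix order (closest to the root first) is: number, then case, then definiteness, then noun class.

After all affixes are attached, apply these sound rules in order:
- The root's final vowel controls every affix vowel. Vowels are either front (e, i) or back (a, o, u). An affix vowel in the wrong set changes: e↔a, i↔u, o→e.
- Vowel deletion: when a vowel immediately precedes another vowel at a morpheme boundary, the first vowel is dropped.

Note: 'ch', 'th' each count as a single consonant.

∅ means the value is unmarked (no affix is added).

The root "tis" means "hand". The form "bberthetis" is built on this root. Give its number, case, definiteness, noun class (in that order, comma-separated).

singular, genitive, definite, class IV

Segment: b-bor-tho-e-tis.
number: e- → singular.
case: tho- → genitive.
definiteness: bor- → definite.
noun class: b- → class IV.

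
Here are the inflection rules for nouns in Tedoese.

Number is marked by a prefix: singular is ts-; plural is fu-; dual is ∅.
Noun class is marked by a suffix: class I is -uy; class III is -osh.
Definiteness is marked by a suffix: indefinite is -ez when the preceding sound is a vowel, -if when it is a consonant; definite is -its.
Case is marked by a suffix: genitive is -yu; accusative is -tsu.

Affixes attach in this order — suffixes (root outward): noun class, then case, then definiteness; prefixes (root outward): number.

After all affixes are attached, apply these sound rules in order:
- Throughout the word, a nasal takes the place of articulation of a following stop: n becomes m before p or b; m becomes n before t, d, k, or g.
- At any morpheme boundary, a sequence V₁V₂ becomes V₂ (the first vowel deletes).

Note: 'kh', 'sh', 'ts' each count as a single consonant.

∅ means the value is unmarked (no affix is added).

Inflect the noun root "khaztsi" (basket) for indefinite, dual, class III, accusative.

khaztsoshtsez

Attach noun class class III -osh → khaztsiosh.
number = dual: zero marking, form stays khaztsiosh.
Attach case accusative -tsu → khaztsioshtsu.
Attach definiteness indefinite -ez (after vowel 'u') → khaztsioshtsuez.
Nasal assimilation: no change.
Apply vowel deletion: khaztsioshtsuez → khaztsoshtsez.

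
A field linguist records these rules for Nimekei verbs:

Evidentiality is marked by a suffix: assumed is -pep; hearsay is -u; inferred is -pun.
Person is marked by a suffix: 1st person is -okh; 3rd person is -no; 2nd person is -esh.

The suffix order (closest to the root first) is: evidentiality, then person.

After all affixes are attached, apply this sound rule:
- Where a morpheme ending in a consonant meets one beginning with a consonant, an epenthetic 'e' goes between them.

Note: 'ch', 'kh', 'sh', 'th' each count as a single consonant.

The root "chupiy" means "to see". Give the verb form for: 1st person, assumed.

Attach evidentiality assumed -pep → chupiypep.
Attach person 1st person -okh → chupiypepokh.
Apply epenthesis: chupiypepokh → chupiyepepokh.

chupiyepepokh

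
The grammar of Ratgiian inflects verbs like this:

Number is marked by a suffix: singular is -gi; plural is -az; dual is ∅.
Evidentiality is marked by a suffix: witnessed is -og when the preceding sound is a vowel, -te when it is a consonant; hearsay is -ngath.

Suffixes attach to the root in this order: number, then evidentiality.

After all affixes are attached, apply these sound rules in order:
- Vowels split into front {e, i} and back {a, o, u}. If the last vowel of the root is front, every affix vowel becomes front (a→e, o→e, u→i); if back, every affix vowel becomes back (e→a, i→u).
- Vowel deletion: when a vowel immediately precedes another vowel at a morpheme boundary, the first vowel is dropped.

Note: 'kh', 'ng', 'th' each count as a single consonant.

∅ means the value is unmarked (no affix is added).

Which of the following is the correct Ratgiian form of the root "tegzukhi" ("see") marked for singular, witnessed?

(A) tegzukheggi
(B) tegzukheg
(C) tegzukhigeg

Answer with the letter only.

Attach number singular -gi → tegzukhigi.
Attach evidentiality witnessed -og (after vowel 'i') → tegzukhigiog.
Apply vowel harmony: tegzukhigiog → tegzukhigieg.
Apply vowel deletion: tegzukhigieg → tegzukhigeg.
So the correct form is tegzukhigeg, option (C).
(A) tegzukheggi is wrong: it has the affixes in the wrong order.
(B) tegzukheg is wrong: it uses dual instead of singular for number.

C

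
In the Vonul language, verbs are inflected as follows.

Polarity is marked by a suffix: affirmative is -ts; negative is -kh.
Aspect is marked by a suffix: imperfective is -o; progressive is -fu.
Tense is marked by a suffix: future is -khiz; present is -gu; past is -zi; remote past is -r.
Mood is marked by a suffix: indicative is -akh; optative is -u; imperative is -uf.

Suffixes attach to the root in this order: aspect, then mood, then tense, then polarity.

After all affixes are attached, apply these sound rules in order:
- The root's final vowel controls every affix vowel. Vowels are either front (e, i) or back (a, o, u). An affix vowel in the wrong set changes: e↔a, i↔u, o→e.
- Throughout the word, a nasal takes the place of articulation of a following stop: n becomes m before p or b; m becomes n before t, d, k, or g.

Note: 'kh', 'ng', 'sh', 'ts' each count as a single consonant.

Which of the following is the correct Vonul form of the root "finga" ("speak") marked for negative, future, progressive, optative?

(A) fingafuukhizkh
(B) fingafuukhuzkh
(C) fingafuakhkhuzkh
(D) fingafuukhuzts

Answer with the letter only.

Attach aspect progressive -fu → fingafu.
Attach mood optative -u → fingafuu.
Attach tense future -khiz → fingafuukhiz.
Attach polarity negative -kh → fingafuukhizkh.
Apply vowel harmony: fingafuukhizkh → fingafuukhuzkh.
Nasal assimilation: no change.
So the correct form is fingafuukhuzkh, option (B).
(A) fingafuukhizkh is wrong: it fails to apply the sound rule(s).
(D) fingafuukhuzts is wrong: it uses affirmative instead of negative for polarity.
(C) fingafuakhkhuzkh is wrong: it uses indicative instead of optative for mood.

B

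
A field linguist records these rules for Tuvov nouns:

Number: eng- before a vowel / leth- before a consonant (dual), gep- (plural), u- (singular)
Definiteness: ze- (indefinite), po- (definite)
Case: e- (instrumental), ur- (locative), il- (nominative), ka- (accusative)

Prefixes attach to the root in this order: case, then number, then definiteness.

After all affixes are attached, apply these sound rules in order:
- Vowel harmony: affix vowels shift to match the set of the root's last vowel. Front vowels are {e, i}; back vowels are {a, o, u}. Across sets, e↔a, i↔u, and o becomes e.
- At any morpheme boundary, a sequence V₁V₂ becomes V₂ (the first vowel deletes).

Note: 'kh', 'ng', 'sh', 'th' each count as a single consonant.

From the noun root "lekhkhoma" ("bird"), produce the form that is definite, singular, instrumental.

palekhkhoma

Attach case instrumental e- → elekhkhoma.
Attach number singular u- → uelekhkhoma.
Attach definiteness definite po- → pouelekhkhoma.
Apply vowel harmony: pouelekhkhoma → poualekhkhoma.
Apply vowel deletion: poualekhkhoma → palekhkhoma.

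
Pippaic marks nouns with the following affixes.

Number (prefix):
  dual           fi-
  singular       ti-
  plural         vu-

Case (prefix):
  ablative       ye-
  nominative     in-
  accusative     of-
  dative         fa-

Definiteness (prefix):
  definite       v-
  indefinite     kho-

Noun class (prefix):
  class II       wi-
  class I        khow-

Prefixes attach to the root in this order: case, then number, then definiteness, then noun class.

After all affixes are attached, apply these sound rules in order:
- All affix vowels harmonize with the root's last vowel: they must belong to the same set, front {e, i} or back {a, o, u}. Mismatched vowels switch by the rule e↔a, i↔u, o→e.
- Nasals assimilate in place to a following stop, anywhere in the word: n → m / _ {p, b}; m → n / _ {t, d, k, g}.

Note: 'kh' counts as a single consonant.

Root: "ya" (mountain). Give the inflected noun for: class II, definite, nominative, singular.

Attach case nominative in- → inya.
Attach number singular ti- → tiinya.
Attach definiteness definite v- → vtiinya.
Attach noun class class II wi- → wivtiinya.
Apply vowel harmony: wivtiinya → wuvtuunya.
Nasal assimilation: no change.

wuvtuunya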